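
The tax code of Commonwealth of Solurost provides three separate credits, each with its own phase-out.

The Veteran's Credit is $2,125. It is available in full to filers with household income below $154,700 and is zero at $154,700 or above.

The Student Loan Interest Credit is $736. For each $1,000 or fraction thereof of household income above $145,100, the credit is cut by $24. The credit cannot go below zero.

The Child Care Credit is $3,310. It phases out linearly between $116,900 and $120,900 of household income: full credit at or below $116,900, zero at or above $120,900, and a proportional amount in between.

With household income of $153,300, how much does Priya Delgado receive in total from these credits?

Veteran's Credit: $153,300 is below the $154,700 cutoff, so the full $2,125 applies.
Student Loan Interest Credit: income exceeds $145,100 by $8,200, which is 9 full-or-partial $1,000 increments; reduction = 9 × $24 = $216, leaving $520.
Child Care Credit: $153,300 is at or above $120,900, so the credit is $0.
Total: $2,125 + $520 + $0 = $2,645.

$2,645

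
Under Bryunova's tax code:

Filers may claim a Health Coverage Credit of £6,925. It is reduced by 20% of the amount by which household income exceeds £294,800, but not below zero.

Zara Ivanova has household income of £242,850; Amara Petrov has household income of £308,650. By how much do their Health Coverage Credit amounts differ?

£2,770

Zara (£242,850): Health Coverage Credit: £242,850 is at or below the £294,800 threshold, so the full £6,925 applies.
Amara (£308,650): Health Coverage Credit: 20% of the £13,850 excess over £294,800 is £2,770; credit = £6,925 − £2,770 = £4,155.
Difference: |£6,925 − £4,155| = £2,770.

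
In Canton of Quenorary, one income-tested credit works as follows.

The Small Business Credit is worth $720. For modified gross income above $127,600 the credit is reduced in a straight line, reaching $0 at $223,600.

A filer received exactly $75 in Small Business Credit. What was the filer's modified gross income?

$213,600

$75 is 75/720 of the full $720, so 645/720 of the $96,000 range has been used: income = $127,600 + $96,000 × 645/720 = $213,600.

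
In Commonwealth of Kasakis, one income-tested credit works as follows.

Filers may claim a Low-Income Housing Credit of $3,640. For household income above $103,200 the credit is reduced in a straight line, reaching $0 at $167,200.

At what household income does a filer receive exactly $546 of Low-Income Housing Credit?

$546 is 546/3,640 of the full $3,640, so 3,094/3,640 of the $64,000 range has been used: income = $103,200 + $64,000 × 3,094/3,640 = $157,600.

$157,600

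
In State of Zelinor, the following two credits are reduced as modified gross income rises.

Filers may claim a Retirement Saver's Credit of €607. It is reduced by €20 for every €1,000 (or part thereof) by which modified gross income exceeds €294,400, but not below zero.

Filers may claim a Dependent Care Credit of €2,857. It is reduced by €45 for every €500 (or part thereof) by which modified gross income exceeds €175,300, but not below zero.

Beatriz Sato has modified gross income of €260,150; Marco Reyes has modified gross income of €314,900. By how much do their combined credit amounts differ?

Beatriz (€260,150): Retirement Saver's Credit: €260,150 is at or below the €294,400 threshold, so the full €607 applies. Dependent Care Credit: income exceeds €175,300 by €84,850 → 170 increments × €45 = €7,650 ≥ base, so the credit is €0. total €607 + €0 = €607
Marco (€314,900): Retirement Saver's Credit: income exceeds €294,400 by €20,500, which is 21 full-or-partial €1,000 increments; reduction = 21 × €20 = €420, leaving €187. Dependent Care Credit: income exceeds €175,300 by €139,600 → 280 increments × €45 = €12,600 ≥ base, so the credit is €0. total €187 + €0 = €187
Difference: |€607 − €187| = €420.

€420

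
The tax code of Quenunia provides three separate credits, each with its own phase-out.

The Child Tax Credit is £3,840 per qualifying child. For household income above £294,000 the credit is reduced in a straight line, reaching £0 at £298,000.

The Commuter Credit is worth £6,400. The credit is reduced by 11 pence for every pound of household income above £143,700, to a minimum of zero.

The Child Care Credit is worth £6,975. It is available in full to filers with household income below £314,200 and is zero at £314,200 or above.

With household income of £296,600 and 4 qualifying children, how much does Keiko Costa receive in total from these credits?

£12,351

Child Tax Credit: base = 4 × £3,840 = £15,360. £296,600 is £2,600 into a £4,000 phase-out range, leaving 1,400/4,000 of the credit: £15,360 × 1,400/4,000 = £5,376.
Commuter Credit: 11% of the £152,900 excess over £143,700 is £16,819 ≥ base, so the credit is £0.
Child Care Credit: £296,600 is below the £314,200 cutoff, so the full £6,975 applies.
Total: £5,376 + £0 + £6,975 = £12,351.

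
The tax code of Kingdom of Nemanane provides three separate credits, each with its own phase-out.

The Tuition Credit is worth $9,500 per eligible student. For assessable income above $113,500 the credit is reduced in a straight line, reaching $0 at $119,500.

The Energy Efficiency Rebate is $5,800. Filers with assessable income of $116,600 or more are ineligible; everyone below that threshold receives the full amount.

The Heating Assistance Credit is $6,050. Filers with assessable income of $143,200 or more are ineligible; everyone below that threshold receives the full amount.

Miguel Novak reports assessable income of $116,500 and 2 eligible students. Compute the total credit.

Tuition Credit: base = 2 × $9,500 = $19,000. $116,500 is $3,000 into a $6,000 phase-out range, leaving 3,000/6,000 of the credit: $19,000 × 3,000/6,000 = $9,500.
Energy Efficiency Rebate: $116,500 is below the $116,600 cutoff, so the full $5,800 applies.
Heating Assistance Credit: $116,500 is below the $143,200 cutoff, so the full $6,050 applies.
Total: $9,500 + $5,800 + $6,050 = $21,350.

$21,350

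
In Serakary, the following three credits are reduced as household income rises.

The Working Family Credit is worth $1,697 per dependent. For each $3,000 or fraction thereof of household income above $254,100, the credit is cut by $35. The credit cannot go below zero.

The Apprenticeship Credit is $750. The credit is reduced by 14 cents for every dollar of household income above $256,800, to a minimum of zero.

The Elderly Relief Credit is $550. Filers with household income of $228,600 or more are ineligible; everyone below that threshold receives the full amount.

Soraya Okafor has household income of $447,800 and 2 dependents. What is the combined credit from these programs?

Working Family Credit: base = 2 × $1,697 = $3,394. income exceeds $254,100 by $193,700, which is 65 full-or-partial $3,000 increments; reduction = 65 × $35 = $2,275, leaving $1,119.
Apprenticeship Credit: 14% of the $191,000 excess over $256,800 is $26,740 ≥ base, so the credit is $0.
Elderly Relief Credit: $447,800 meets or exceeds the $228,600 cutoff, so the credit is $0.
Total: $1,119 + $0 + $0 = $1,119.

$1,119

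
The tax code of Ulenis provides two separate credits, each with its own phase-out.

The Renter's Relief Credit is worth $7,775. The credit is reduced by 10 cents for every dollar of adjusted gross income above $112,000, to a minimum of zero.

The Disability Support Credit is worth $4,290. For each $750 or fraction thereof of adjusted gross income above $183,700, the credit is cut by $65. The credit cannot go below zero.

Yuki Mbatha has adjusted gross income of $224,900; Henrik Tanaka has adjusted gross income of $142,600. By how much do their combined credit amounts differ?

Yuki ($224,900): Renter's Relief Credit: 10% of the $112,900 excess over $112,000 is $11,290 ≥ base, so the credit is $0. Disability Support Credit: income exceeds $183,700 by $41,200, which is 55 full-or-partial $750 increments; reduction = 55 × $65 = $3,575, leaving $715. total $0 + $715 = $715
Henrik ($142,600): Renter's Relief Credit: 10% of the $30,600 excess over $112,000 is $3,060; credit = $7,775 − $3,060 = $4,715. Disability Support Credit: $142,600 is at or below the $183,700 threshold, so the full $4,290 applies. total $4,715 + $4,290 = $9,005
Difference: |$715 − $9,005| = $8,290.

$8,290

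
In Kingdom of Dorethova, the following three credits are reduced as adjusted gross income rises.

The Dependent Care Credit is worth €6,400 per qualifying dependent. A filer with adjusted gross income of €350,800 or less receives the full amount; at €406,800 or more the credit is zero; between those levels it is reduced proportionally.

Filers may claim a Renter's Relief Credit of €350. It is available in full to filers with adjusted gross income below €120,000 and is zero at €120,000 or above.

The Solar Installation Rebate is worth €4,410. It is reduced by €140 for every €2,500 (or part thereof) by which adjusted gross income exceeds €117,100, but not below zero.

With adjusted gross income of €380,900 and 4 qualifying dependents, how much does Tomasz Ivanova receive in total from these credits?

Dependent Care Credit: base = 4 × €6,400 = €25,600. €380,900 is €30,100 into a €56,000 phase-out range, leaving 25,900/56,000 of the credit: €25,600 × 25,900/56,000 = €11,840.
Renter's Relief Credit: €380,900 meets or exceeds the €120,000 cutoff, so the credit is €0.
Solar Installation Rebate: income exceeds €117,100 by €263,800 → 106 increments × €140 = €14,840 ≥ base, so the credit is €0.
Total: €11,840 + €0 + €0 = €11,840.

€11,840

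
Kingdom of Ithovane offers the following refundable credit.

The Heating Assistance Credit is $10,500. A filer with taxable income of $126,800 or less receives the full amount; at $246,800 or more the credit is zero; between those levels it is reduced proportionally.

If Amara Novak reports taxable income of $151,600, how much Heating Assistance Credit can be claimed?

$8,330

Heating Assistance Credit: $151,600 is $24,800 into a $120,000 phase-out range, leaving 95,200/120,000 of the credit: $10,500 × 95,200/120,000 = $8,330.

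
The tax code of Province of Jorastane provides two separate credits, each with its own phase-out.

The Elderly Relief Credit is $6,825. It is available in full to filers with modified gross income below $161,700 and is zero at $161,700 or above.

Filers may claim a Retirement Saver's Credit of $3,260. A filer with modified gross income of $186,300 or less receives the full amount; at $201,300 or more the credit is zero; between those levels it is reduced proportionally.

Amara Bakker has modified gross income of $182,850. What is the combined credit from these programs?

$3,260

Elderly Relief Credit: $182,850 meets or exceeds the $161,700 cutoff, so the credit is $0.
Retirement Saver's Credit: $182,850 is at or below the $186,300 threshold, so the full $3,260 applies.
Total: $0 + $3,260 = $3,260.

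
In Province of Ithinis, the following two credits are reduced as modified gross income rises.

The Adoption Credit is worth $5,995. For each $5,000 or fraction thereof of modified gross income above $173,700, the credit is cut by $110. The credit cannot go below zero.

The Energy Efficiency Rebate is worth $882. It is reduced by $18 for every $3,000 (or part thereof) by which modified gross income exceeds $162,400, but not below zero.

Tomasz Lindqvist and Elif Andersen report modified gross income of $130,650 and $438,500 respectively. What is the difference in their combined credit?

$6,712

Tomasz ($130,650): Adoption Credit: $130,650 is at or below the $173,700 threshold, so the full $5,995 applies. Energy Efficiency Rebate: $130,650 is at or below the $162,400 threshold, so the full $882 applies. total $5,995 + $882 = $6,877
Elif ($438,500): Adoption Credit: income exceeds $173,700 by $264,800, which is 53 full-or-partial $5,000 increments; reduction = 53 × $110 = $5,830, leaving $165. Energy Efficiency Rebate: income exceeds $162,400 by $276,100 → 93 increments × $18 = $1,674 ≥ base, so the credit is $0. total $165 + $0 = $165
Difference: |$6,877 − $165| = $6,712.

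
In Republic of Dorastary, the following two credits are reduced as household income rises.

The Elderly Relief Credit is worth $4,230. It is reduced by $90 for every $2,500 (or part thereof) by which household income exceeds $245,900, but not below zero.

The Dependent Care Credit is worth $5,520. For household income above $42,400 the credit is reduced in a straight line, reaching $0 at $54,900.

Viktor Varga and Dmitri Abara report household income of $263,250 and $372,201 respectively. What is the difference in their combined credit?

Viktor ($263,250): Elderly Relief Credit: income exceeds $245,900 by $17,350, which is 7 full-or-partial $2,500 increments; reduction = 7 × $90 = $630, leaving $3,600. Dependent Care Credit: $263,250 is at or above $54,900, so the credit is $0. total $3,600 + $0 = $3,600
Dmitri ($372,201): Elderly Relief Credit: income exceeds $245,900 by $126,301 → 51 increments × $90 = $4,590 ≥ base, so the credit is $0. Dependent Care Credit: $372,201 is at or above $54,900, so the credit is $0. total $0 + $0 = $0
Difference: |$3,600 − $0| = $3,600.

$3,600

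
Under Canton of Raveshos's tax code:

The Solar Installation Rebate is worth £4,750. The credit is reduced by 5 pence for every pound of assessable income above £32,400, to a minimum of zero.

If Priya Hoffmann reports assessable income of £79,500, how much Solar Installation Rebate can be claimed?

£2,395

Solar Installation Rebate: 5% of the £47,100 excess over £32,400 is £2,355; credit = £4,750 − £2,355 = £2,395.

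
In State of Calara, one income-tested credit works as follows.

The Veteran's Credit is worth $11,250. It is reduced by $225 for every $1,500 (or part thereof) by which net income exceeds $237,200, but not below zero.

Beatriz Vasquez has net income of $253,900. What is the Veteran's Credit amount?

$8,550

Veteran's Credit: income exceeds $237,200 by $16,700, which is 12 full-or-partial $1,500 increments; reduction = 12 × $225 = $2,700, leaving $8,550.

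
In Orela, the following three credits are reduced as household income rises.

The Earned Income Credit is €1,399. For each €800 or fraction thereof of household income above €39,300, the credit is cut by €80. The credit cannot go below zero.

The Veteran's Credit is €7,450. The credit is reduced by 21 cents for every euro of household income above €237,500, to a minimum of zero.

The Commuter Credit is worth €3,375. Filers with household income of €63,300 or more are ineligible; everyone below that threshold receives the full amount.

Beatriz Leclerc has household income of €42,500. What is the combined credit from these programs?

Earned Income Credit: income exceeds €39,300 by €3,200, which is 4 full-or-partial €800 increments; reduction = 4 × €80 = €320, leaving €1,079.
Veteran's Credit: €42,500 is at or below the €237,500 threshold, so the full €7,450 applies.
Commuter Credit: €42,500 is below the €63,300 cutoff, so the full €3,375 applies.
Total: €1,079 + €7,450 + €3,375 = €11,904.

€11,904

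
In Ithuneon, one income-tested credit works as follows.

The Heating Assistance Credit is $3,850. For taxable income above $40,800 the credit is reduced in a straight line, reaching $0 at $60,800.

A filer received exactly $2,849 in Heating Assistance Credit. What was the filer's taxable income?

$2,849 is 2,849/3,850 of the full $3,850, so 1,001/3,850 of the $20,000 range has been used: income = $40,800 + $20,000 × 1,001/3,850 = $46,000.

$46,000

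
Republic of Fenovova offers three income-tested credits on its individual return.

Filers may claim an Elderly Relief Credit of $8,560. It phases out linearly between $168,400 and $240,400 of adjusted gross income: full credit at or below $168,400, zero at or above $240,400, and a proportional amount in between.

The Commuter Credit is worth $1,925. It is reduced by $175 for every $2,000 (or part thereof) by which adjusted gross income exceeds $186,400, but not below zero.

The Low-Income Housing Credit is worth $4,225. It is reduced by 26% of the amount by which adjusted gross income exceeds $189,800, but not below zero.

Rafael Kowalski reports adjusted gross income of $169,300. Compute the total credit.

Elderly Relief Credit: $169,300 is $900 into a $72,000 phase-out range, leaving 71,100/72,000 of the credit: $8,560 × 71,100/72,000 = $8,453.
Commuter Credit: $169,300 is at or below the $186,400 threshold, so the full $1,925 applies.
Low-Income Housing Credit: $169,300 is at or below the $189,800 threshold, so the full $4,225 applies.
Total: $8,453 + $1,925 + $4,225 = $14,603.

$14,603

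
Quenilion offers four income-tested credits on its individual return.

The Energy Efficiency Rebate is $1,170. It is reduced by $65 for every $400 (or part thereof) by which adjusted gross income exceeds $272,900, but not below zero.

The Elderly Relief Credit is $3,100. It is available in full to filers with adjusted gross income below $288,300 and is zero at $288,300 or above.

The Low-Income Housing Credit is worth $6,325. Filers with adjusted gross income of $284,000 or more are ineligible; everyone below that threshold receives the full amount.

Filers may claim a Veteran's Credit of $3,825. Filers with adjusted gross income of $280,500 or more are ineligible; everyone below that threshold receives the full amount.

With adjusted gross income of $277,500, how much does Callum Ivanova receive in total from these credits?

$13,640

Energy Efficiency Rebate: income exceeds $272,900 by $4,600, which is 12 full-or-partial $400 increments; reduction = 12 × $65 = $780, leaving $390.
Elderly Relief Credit: $277,500 is below the $288,300 cutoff, so the full $3,100 applies.
Low-Income Housing Credit: $277,500 is below the $284,000 cutoff, so the full $6,325 applies.
Veteran's Credit: $277,500 is below the $280,500 cutoff, so the full $3,825 applies.
Total: $390 + $3,100 + $6,325 + $3,825 = $13,640.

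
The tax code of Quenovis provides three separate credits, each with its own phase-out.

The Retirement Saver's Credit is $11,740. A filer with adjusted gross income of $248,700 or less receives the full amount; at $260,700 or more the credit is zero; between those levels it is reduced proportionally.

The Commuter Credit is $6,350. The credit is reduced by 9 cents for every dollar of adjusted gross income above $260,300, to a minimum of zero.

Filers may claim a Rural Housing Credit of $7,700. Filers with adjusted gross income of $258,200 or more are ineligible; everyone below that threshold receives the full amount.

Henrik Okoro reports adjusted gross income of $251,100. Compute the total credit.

Retirement Saver's Credit: $251,100 is $2,400 into a $12,000 phase-out range, leaving 9,600/12,000 of the credit: $11,740 × 9,600/12,000 = $9,392.
Commuter Credit: $251,100 is at or below the $260,300 threshold, so the full $6,350 applies.
Rural Housing Credit: $251,100 is below the $258,200 cutoff, so the full $7,700 applies.
Total: $9,392 + $6,350 + $7,700 = $23,442.

$23,442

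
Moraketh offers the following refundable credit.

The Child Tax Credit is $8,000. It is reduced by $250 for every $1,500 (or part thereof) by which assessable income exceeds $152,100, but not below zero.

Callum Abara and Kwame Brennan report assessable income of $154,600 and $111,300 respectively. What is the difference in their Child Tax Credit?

$500

Callum ($154,600): Child Tax Credit: income exceeds $152,100 by $2,500, which is 2 full-or-partial $1,500 increments; reduction = 2 × $250 = $500, leaving $7,500.
Kwame ($111,300): Child Tax Credit: $111,300 is at or below the $152,100 threshold, so the full $8,000 applies.
Difference: |$7,500 − $8,000| = $500.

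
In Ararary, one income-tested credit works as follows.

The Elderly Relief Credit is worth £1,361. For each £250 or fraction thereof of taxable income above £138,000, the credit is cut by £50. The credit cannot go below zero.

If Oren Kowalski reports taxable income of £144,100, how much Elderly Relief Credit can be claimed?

£111

Elderly Relief Credit: income exceeds £138,000 by £6,100, which is 25 full-or-partial £250 increments; reduction = 25 × £50 = £1,250, leaving £111.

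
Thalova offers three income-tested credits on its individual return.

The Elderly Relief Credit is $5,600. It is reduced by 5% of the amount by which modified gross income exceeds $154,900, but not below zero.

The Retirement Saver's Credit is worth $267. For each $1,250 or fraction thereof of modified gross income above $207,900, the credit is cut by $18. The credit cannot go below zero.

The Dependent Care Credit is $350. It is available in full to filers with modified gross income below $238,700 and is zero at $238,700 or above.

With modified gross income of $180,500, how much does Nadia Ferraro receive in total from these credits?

$4,937

Elderly Relief Credit: 5% of the $25,600 excess over $154,900 is $1,280; credit = $5,600 − $1,280 = $4,320.
Retirement Saver's Credit: $180,500 is at or below the $207,900 threshold, so the full $267 applies.
Dependent Care Credit: $180,500 is below the $238,700 cutoff, so the full $350 applies.
Total: $4,320 + $267 + $350 = $4,937.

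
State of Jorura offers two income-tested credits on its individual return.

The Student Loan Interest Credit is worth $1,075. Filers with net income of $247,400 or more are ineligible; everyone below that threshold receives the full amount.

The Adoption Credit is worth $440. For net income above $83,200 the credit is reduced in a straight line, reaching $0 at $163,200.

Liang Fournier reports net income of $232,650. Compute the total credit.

Student Loan Interest Credit: $232,650 is below the $247,400 cutoff, so the full $1,075 applies.
Adoption Credit: $232,650 is at or above $163,200, so the credit is $0.
Total: $1,075 + $0 = $1,075.

$1,075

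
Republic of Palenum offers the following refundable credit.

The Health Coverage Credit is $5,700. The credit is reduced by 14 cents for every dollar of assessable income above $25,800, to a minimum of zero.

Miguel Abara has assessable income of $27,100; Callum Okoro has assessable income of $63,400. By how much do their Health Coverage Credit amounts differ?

Miguel ($27,100): Health Coverage Credit: 14% of the $1,300 excess over $25,800 is $182; credit = $5,700 − $182 = $5,518.
Callum ($63,400): Health Coverage Credit: 14% of the $37,600 excess over $25,800 is $5,264; credit = $5,700 − $5,264 = $436.
Difference: |$5,518 − $436| = $5,082.

$5,082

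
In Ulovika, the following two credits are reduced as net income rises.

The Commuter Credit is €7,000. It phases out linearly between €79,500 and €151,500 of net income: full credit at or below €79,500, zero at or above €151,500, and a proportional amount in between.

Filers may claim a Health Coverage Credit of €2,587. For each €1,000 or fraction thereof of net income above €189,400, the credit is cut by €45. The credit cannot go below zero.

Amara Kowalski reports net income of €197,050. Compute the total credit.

Commuter Credit: €197,050 is at or above €151,500, so the credit is €0.
Health Coverage Credit: income exceeds €189,400 by €7,650, which is 8 full-or-partial €1,000 increments; reduction = 8 × €45 = €360, leaving €2,227.
Total: €0 + €2,227 = €2,227.

€2,227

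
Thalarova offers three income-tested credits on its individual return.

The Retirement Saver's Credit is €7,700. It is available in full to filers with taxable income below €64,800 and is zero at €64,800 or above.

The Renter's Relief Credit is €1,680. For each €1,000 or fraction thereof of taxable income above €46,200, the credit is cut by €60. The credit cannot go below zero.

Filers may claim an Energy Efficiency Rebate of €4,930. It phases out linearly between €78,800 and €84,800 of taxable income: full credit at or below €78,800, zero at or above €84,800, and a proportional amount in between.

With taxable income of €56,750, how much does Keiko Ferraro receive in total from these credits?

Retirement Saver's Credit: €56,750 is below the €64,800 cutoff, so the full €7,700 applies.
Renter's Relief Credit: income exceeds €46,200 by €10,550, which is 11 full-or-partial €1,000 increments; reduction = 11 × €60 = €660, leaving €1,020.
Energy Efficiency Rebate: €56,750 is at or below the €78,800 threshold, so the full €4,930 applies.
Total: €7,700 + €1,020 + €4,930 = €13,650.

€13,650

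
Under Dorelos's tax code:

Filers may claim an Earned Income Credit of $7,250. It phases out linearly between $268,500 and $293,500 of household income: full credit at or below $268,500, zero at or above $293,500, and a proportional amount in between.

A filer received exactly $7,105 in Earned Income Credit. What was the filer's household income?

$269,000

$7,105 is 7,105/7,250 of the full $7,250, so 145/7,250 of the $25,000 range has been used: income = $268,500 + $25,000 × 145/7,250 = $269,000.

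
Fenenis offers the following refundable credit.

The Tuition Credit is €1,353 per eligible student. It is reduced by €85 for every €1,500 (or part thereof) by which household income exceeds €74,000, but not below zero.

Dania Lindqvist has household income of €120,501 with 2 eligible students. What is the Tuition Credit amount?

Tuition Credit: base = 2 × €1,353 = €2,706. income exceeds €74,000 by €46,501 → 32 increments × €85 = €2,720 ≥ base, so the credit is €0.

€0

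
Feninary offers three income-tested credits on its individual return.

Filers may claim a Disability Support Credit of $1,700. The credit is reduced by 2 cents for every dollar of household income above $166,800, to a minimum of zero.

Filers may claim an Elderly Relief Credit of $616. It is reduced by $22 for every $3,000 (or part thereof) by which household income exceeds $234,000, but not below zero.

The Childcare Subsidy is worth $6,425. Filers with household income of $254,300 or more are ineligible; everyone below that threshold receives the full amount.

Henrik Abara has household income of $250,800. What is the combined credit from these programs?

$6,929

Disability Support Credit: 2% of the $84,000 excess over $166,800 is $1,680; credit = $1,700 − $1,680 = $20.
Elderly Relief Credit: income exceeds $234,000 by $16,800, which is 6 full-or-partial $3,000 increments; reduction = 6 × $22 = $132, leaving $484.
Childcare Subsidy: $250,800 is below the $254,300 cutoff, so the full $6,425 applies.
Total: $20 + $484 + $6,425 = $6,929.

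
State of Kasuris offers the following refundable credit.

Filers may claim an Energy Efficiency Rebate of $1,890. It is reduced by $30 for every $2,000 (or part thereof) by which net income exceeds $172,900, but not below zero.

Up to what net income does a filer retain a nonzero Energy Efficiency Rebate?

After 62 increments the reduction is 62 × $30 = $1,860, leaving $30; one more increment wipes it out. Increment 62 ends at excess 62 × $2,000 = $124,000, so the highest qualifying income is $172,900 + $124,000 = $296,900.

$296,900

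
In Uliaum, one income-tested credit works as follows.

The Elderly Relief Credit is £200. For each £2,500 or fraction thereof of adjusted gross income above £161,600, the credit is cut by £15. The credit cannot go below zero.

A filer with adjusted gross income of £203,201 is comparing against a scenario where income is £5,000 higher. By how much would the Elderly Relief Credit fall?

£0

At £203,201 — income exceeds £161,600 by £41,601 → 17 increments × £15 = £255 ≥ base, so the credit is £0.
At £208,201 — income exceeds £161,600 by £46,601 → 19 increments × £15 = £285 ≥ base, so the credit is £0.
Lost: £0 − £0 = £0.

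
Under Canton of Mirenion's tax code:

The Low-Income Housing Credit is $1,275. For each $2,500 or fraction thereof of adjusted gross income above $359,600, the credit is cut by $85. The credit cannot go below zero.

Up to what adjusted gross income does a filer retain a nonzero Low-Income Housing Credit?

$394,600

After 14 increments the reduction is 14 × $85 = $1,190, leaving $85; one more increment wipes it out. Increment 14 ends at excess 14 × $2,500 = $35,000, so the highest qualifying income is $359,600 + $35,000 = $394,600.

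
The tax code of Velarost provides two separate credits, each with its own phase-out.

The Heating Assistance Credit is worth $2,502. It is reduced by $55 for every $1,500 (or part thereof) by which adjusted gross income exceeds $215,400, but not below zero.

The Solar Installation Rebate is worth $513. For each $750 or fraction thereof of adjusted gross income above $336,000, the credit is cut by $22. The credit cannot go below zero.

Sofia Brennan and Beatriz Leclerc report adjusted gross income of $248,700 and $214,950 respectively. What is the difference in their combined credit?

$1,265

Sofia ($248,700): Heating Assistance Credit: income exceeds $215,400 by $33,300, which is 23 full-or-partial $1,500 increments; reduction = 23 × $55 = $1,265, leaving $1,237. Solar Installation Rebate: $248,700 is at or below the $336,000 threshold, so the full $513 applies. total $1,237 + $513 = $1,750
Beatriz ($214,950): Heating Assistance Credit: $214,950 is at or below the $215,400 threshold, so the full $2,502 applies. Solar Installation Rebate: $214,950 is at or below the $336,000 threshold, so the full $513 applies. total $2,502 + $513 = $3,015
Difference: |$1,750 − $3,015| = $1,265.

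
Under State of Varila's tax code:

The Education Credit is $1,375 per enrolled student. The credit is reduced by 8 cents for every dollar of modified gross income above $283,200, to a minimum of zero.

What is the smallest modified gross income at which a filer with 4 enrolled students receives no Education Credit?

$351,950

Full credit = 4 × $1,375 = $5,500.
The credit falls by 8% of each dollar above $283,200, so it reaches zero when the excess is $5,500 / 8% = $68,750: income = $283,200 + $68,750 = $351,950.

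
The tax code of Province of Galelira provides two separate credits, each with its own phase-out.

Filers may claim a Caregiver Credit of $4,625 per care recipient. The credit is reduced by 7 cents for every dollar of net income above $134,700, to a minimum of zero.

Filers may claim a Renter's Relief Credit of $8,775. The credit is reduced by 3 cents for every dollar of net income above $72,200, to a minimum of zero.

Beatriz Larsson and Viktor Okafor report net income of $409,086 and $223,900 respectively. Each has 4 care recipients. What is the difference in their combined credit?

$16,480

Beatriz ($409,086): Caregiver Credit: base = 4 × $4,625 = $18,500. 7% of the $274,386 excess over $134,700 is $19,207.02 ≥ base, so the credit is $0. Renter's Relief Credit: 3% of the $336,886 excess over $72,200 is $10,106.58 ≥ base, so the credit is $0. total $0 + $0 = $0
Viktor ($223,900): Caregiver Credit: base = 4 × $4,625 = $18,500. 7% of the $89,200 excess over $134,700 is $6,244; credit = $18,500 − $6,244 = $12,256. Renter's Relief Credit: 3% of the $151,700 excess over $72,200 is $4,551; credit = $8,775 − $4,551 = $4,224. total $12,256 + $4,224 = $16,480
Difference: |$0 − $16,480| = $16,480.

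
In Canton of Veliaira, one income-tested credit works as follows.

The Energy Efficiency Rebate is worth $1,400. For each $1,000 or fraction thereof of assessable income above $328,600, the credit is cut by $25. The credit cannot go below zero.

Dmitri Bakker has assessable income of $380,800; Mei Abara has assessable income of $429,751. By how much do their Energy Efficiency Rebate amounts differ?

Dmitri ($380,800): Energy Efficiency Rebate: income exceeds $328,600 by $52,200, which is 53 full-or-partial $1,000 increments; reduction = 53 × $25 = $1,325, leaving $75.
Mei ($429,751): Energy Efficiency Rebate: income exceeds $328,600 by $101,151 → 102 increments × $25 = $2,550 ≥ base, so the credit is $0.
Difference: |$75 − $0| = $75.

$75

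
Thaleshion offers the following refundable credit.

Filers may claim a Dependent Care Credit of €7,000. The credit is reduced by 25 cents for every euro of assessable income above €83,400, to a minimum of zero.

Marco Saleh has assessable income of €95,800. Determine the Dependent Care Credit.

Dependent Care Credit: 25% of the €12,400 excess over €83,400 is €3,100; credit = €7,000 − €3,100 = €3,900.

€3,900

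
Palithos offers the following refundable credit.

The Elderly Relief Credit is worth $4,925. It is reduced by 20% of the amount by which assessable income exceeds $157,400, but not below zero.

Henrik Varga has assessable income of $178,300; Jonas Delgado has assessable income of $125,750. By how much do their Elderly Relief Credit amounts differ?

Henrik ($178,300): Elderly Relief Credit: 20% of the $20,900 excess over $157,400 is $4,180; credit = $4,925 − $4,180 = $745.
Jonas ($125,750): Elderly Relief Credit: $125,750 is at or below the $157,400 threshold, so the full $4,925 applies.
Difference: |$745 − $4,925| = $4,180.

$4,180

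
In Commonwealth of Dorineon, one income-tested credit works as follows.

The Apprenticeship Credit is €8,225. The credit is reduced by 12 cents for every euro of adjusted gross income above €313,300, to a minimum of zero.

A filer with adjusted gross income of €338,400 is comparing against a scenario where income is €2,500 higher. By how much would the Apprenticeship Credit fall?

At €338,400 — 12% of the €25,100 excess over €313,300 is €3,012; credit = €8,225 − €3,012 = €5,213.
At €340,900 — 12% of the €27,600 excess over €313,300 is €3,312; credit = €8,225 − €3,312 = €4,913.
Lost: €5,213 − €4,913 = €300.

€300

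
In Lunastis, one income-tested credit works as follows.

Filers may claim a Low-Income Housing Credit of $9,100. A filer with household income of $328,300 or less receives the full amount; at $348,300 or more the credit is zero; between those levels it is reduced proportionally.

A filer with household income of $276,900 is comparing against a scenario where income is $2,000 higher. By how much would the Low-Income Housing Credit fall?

$0

At $276,900 — $276,900 is at or below the $328,300 threshold, so the full $9,100 applies.
At $278,900 — $278,900 is at or below the $328,300 threshold, so the full $9,100 applies.
Lost: $9,100 − $9,100 = $0.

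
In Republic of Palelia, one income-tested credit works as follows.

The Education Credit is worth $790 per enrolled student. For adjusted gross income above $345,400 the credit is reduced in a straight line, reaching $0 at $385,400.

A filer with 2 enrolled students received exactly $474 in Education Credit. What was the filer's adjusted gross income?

Full credit = 2 × $790 = $1,580.
$474 is 474/1,580 of the full $1,580, so 1,106/1,580 of the $40,000 range has been used: income = $345,400 + $40,000 × 1,106/1,580 = $373,400.

$373,400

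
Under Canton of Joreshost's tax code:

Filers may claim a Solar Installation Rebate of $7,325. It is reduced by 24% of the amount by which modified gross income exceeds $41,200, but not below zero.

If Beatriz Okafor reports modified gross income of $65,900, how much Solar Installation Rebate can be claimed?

Solar Installation Rebate: 24% of the $24,700 excess over $41,200 is $5,928; credit = $7,325 − $5,928 = $1,397.

$1,397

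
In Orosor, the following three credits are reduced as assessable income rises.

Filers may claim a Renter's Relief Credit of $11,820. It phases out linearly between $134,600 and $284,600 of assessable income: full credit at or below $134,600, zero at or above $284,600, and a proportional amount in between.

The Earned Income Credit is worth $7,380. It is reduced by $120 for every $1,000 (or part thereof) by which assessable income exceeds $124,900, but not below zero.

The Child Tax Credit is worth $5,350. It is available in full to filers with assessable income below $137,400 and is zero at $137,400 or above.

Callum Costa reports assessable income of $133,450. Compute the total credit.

$23,470

Renter's Relief Credit: $133,450 is at or below the $134,600 threshold, so the full $11,820 applies.
Earned Income Credit: income exceeds $124,900 by $8,550, which is 9 full-or-partial $1,000 increments; reduction = 9 × $120 = $1,080, leaving $6,300.
Child Tax Credit: $133,450 is below the $137,400 cutoff, so the full $5,350 applies.
Total: $11,820 + $6,300 + $5,350 = $23,470.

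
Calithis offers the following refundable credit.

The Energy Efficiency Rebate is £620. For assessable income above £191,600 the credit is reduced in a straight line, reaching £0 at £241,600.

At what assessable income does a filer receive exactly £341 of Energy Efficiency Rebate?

£341 is 341/620 of the full £620, so 279/620 of the £50,000 range has been used: income = £191,600 + £50,000 × 279/620 = £214,100.

£214,100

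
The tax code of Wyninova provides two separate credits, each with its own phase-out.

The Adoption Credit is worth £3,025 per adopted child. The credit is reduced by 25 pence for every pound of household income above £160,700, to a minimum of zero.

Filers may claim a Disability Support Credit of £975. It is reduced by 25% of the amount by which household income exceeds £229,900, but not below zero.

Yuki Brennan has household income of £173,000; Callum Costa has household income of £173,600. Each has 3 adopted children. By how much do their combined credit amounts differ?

£150

Yuki (£173,000): Adoption Credit: base = 3 × £3,025 = £9,075. 25% of the £12,300 excess over £160,700 is £3,075; credit = £9,075 − £3,075 = £6,000. Disability Support Credit: £173,000 is at or below the £229,900 threshold, so the full £975 applies. total £6,000 + £975 = £6,975
Callum (£173,600): Adoption Credit: base = 3 × £3,025 = £9,075. 25% of the £12,900 excess over £160,700 is £3,225; credit = £9,075 − £3,225 = £5,850. Disability Support Credit: £173,600 is at or below the £229,900 threshold, so the full £975 applies. total £5,850 + £975 = £6,825
Difference: |£6,975 − £6,825| = £150.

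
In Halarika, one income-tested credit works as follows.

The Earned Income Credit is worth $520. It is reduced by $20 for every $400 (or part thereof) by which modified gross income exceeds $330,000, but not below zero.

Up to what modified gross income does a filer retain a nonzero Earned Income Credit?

$340,000

After 25 increments the reduction is 25 × $20 = $500, leaving $20; one more increment wipes it out. Increment 25 ends at excess 25 × $400 = $10,000, so the highest qualifying income is $330,000 + $10,000 = $340,000.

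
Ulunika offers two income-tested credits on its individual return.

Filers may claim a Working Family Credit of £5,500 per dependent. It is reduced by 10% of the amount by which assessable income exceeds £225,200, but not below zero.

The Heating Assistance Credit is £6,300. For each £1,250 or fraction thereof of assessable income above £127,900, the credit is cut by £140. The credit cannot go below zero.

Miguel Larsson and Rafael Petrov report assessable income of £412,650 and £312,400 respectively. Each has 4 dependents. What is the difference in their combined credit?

Miguel (£412,650): Working Family Credit: base = 4 × £5,500 = £22,000. 10% of the £187,450 excess over £225,200 is £18,745; credit = £22,000 − £18,745 = £3,255. Heating Assistance Credit: income exceeds £127,900 by £284,750 → 228 increments × £140 = £31,920 ≥ base, so the credit is £0. total £3,255 + £0 = £3,255
Rafael (£312,400): Working Family Credit: base = 4 × £5,500 = £22,000. 10% of the £87,200 excess over £225,200 is £8,720; credit = £22,000 − £8,720 = £13,280. Heating Assistance Credit: income exceeds £127,900 by £184,500 → 148 increments × £140 = £20,720 ≥ base, so the credit is £0. total £13,280 + £0 = £13,280
Difference: |£3,255 − £13,280| = £10,025.

£10,025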